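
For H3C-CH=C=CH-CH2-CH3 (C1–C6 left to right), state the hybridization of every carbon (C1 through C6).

C1 sp3, C2 sp2, C3 sp, C4 sp2, C5 sp3, C6 sp3

C1: 4 σ bonds — 4 electron domains, sp3.
C2: 3 σ bonds, plus one π bond; 3 regions of electron density → sp2.
C3 is sp: 2 σ bonds, plus two π bonds, 2 electron-density regions.
C4: 3 σ bonds, plus one π bond — 3 electron domains, sp2.
C5: 4 σ bonds — 4 electron domains, sp3.
C6 — 4 σ bonds. Steric number 4, so sp3.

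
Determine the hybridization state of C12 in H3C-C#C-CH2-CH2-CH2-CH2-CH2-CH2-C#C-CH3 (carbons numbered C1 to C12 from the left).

sp3

C12: 4 σ bonds; 4 regions of electron density → sp3.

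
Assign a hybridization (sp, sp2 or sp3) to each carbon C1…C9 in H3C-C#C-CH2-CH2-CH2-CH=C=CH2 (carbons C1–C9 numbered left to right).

C1 sp3, C2 sp, C3 sp, C4 sp3, C5 sp3, C6 sp3, C7 sp2, C8 sp, C9 sp2

C1 — 4 σ bonds. Steric number 4, so sp3.
C2: 2 σ bonds, plus two π bonds; 2 regions of electron density → sp.
C3: 2 σ bonds, plus two π bonds; 2 regions of electron density → sp.
C4 carries 4 σ bonds, giving a steric number of 4, so it is sp3.
C5 carries 4 σ bonds, giving a steric number of 4, so it is sp3.
C6 is sp3: 4 σ bonds, 4 electron-density regions.
C7 carries 3 σ bonds, plus one π bond, giving a steric number of 3, so it is sp2.
C8 has 2 σ bonds, plus two π bonds: steric number 2 → sp.
C9 carries 3 σ bonds, plus one π bond, giving a steric number of 3, so it is sp2.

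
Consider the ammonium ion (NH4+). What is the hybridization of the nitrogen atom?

sp3

Four σ bonds, no lone pair → sp3, tetrahedral.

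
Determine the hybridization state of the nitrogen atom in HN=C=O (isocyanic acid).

The nitrogen atom carries 2 σ bonds and 1 lone pair, plus one π bond, giving a steric number of 3, so it is sp2.

sp^2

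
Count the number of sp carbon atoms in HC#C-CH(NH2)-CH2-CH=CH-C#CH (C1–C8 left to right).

4

C1: sp ✓
C2: sp ✓
C3: sp3
C4: sp3
C5: sp2
C6: sp2
C7: sp ✓
C8: sp ✓
C1, C2, C7, C8 → 4 sp carbons.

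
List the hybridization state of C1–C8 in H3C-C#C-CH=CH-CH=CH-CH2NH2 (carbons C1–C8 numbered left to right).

C1 is sp3: 4 σ bonds, 4 electron-density regions.
C2 (2 σ bonds, plus two π bonds) has steric number 2: sp.
C3 carries 2 σ bonds, plus two π bonds, giving a steric number of 2, so it is sp.
C4 (3 σ bonds, plus one π bond) has steric number 3: sp2.
C5 is sp2: 3 σ bonds, plus one π bond, 3 electron-density regions.
C6 — 3 σ bonds, plus one π bond. Steric number 3, so sp2.
C7 is sp2: 3 σ bonds, plus one π bond, 3 electron-density regions.
C8: 4 σ bonds; 4 regions of electron density → sp3.

C1 sp3, C2 sp, C3 sp, C4 sp2, C5 sp2, C6 sp2, C7 sp2, C8 sp3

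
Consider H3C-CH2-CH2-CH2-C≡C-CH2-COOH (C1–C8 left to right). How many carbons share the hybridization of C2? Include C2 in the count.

C2 is sp3 (only σ bonds).
C1: sp3 ✓
C2: sp3 ✓
C3: sp3 ✓
C4: sp3 ✓
C5: sp
C6: sp
C7: sp3 ✓
C8: sp2
5 carbons are sp3.

5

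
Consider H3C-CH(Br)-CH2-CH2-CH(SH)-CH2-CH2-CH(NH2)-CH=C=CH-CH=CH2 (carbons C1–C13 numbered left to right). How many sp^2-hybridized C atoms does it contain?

C1: sp3
C2: sp3
C3: sp3
C4: sp3
C5: sp3
C6: sp3
C7: sp3
C8: sp3
C9: sp2 ✓
C10: sp
C11: sp2 ✓
C12: sp2 ✓
C13: sp2 ✓
C9, C11, C12, C13 → 4 sp2 carbons.

4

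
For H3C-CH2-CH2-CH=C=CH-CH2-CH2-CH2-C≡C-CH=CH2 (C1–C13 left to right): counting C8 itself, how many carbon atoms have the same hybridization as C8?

C8 is sp3 (only σ bonds).
C1: sp3 ✓
C2: sp3 ✓
C3: sp3 ✓
C4: sp2
C5: sp
C6: sp2
C7: sp3 ✓
C8: sp3 ✓
C9: sp3 ✓
C10: sp
C11: sp
C12: sp2
C13: sp2
6 carbons are sp3.

6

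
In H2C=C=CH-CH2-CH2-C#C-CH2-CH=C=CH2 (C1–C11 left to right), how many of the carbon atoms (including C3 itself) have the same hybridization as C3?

4

C3 is sp2 (one π bond).
C1: sp2 ✓
C2: sp
C3: sp2 ✓
C4: sp3
C5: sp3
C6: sp
C7: sp
C8: sp3
C9: sp2 ✓
C10: sp
C11: sp2 ✓
4 carbons are sp2.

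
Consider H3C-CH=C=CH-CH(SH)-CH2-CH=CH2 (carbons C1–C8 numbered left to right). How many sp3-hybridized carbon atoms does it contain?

C1: sp3 ✓
C2: sp2
C3: sp
C4: sp2
C5: sp3 ✓
C6: sp3 ✓
C7: sp2
C8: sp2
C1, C5, C6 → 3 sp3 carbons.

3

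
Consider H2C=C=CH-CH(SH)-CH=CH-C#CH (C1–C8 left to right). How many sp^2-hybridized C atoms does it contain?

C1: sp2 ✓
C2: sp
C3: sp2 ✓
C4: sp3
C5: sp2 ✓
C6: sp2 ✓
C7: sp
C8: sp
C1, C3, C5, C6 → 4 sp2 carbons.

4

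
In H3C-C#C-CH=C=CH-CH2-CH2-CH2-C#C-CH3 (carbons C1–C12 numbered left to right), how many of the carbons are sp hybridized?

C1: sp3
C2: sp ✓
C3: sp ✓
C4: sp2
C5: sp ✓
C6: sp2
C7: sp3
C8: sp3
C9: sp3
C10: sp ✓
C11: sp ✓
C12: sp3
C2, C3, C5, C10, C11 → 5 sp carbons.

5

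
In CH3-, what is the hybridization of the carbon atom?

sp³

Three σ bonds + one lone pair = steric number 4 → sp3, pyramidal.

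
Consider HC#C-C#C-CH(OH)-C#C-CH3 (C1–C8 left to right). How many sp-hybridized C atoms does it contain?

C1: sp ✓
C2: sp ✓
C3: sp ✓
C4: sp ✓
C5: sp3
C6: sp ✓
C7: sp ✓
C8: sp3
C1, C2, C3, C4, C6, C7 → 6 sp carbons.

6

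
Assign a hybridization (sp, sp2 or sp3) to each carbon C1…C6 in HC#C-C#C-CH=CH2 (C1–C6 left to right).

C1: 2 σ bonds, plus two π bonds — 2 electron domains, sp.
C2 is sp: 2 σ bonds, plus two π bonds, 2 electron-density regions.
C3 carries 2 σ bonds, plus two π bonds, giving a steric number of 2, so it is sp.
C4 (2 σ bonds, plus two π bonds) has steric number 2: sp.
C5 — 3 σ bonds, plus one π bond. Steric number 3, so sp2.
C6 — 3 σ bonds, plus one π bond. Steric number 3, so sp2.

C1 sp, C2 sp, C3 sp, C4 sp, C5 sp2, C6 sp2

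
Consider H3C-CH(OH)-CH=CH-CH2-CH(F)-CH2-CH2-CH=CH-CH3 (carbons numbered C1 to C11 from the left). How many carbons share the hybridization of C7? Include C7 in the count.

7

C7 is sp3 (only σ bonds).
C1: sp3 ✓
C2: sp3 ✓
C3: sp2
C4: sp2
C5: sp3 ✓
C6: sp3 ✓
C7: sp3 ✓
C8: sp3 ✓
C9: sp2
C10: sp2
C11: sp3 ✓
7 carbons are sp3.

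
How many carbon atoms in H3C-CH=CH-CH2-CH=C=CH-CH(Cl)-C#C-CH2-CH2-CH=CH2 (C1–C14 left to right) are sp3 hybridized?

C1: sp3 ✓
C2: sp2
C3: sp2
C4: sp3 ✓
C5: sp2
C6: sp
C7: sp2
C8: sp3 ✓
C9: sp
C10: sp
C11: sp3 ✓
C12: sp3 ✓
C13: sp2
C14: sp2
C1, C4, C8, C11, C12 → 5 sp3 carbons.

5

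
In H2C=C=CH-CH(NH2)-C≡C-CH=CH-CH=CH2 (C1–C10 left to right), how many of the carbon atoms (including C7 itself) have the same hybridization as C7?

C7 is sp2 (one π bond).
C1: sp2 ✓
C2: sp
C3: sp2 ✓
C4: sp3
C5: sp
C6: sp
C7: sp2 ✓
C8: sp2 ✓
C9: sp2 ✓
C10: sp2 ✓
6 carbons are sp2.

6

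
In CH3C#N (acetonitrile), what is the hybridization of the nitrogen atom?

sp

N has one σ bond and one lone pair: steric number 2 → sp.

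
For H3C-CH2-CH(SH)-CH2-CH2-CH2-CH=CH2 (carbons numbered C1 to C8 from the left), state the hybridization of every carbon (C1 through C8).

C1 sp3, C2 sp3, C3 sp3, C4 sp3, C5 sp3, C6 sp3, C7 sp2, C8 sp2

C1 — 4 σ bonds. Steric number 4, so sp3.
C2 has 4 σ bonds: steric number 4 → sp3.
C3 (4 σ bonds) has steric number 4: sp3.
C4 has 4 σ bonds: steric number 4 → sp3.
C5 (4 σ bonds) has steric number 4: sp3.
C6: 4 σ bonds — 4 electron domains, sp3.
C7: 3 σ bonds, plus one π bond — 3 electron domains, sp2.
C8 (3 σ bonds, plus one π bond) has steric number 3: sp2.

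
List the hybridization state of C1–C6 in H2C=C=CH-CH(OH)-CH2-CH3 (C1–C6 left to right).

C1 — 3 σ bonds, plus one π bond. Steric number 3, so sp2.
C2 is sp: 2 σ bonds, plus two π bonds, 2 electron-density regions.
C3: 3 σ bonds, plus one π bond — 3 electron domains, sp2.
C4 is sp3: 4 σ bonds, 4 electron-density regions.
C5 — 4 σ bonds. Steric number 4, so sp3.
C6 carries 4 σ bonds, giving a steric number of 4, so it is sp3.

C1 sp2, C2 sp, C3 sp2, C4 sp3, C5 sp3, C6 sp3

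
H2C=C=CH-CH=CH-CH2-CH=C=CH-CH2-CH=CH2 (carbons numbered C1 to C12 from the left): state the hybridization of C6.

sp³

C6 is sp3: 4 σ bonds, 4 electron-density regions.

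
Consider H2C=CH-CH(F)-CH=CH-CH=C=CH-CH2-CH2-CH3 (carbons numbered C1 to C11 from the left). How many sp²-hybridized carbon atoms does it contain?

C1: sp2 ✓
C2: sp2 ✓
C3: sp3
C4: sp2 ✓
C5: sp2 ✓
C6: sp2 ✓
C7: sp
C8: sp2 ✓
C9: sp3
C10: sp3
C11: sp3
C1, C2, C4, C5, C6, C8 → 6 sp2 carbons.

6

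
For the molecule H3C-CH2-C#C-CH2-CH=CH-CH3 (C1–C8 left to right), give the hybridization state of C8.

C8 is sp3: 4 σ bonds, 4 electron-density regions.

sp3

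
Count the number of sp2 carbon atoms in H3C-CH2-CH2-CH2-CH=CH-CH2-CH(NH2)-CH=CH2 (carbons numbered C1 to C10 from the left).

4

C1: sp3
C2: sp3
C3: sp3
C4: sp3
C5: sp2 ✓
C6: sp2 ✓
C7: sp3
C8: sp3
C9: sp2 ✓
C10: sp2 ✓
C5, C6, C9, C10 → 4 sp2 carbons.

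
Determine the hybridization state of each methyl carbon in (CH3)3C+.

Each methyl carbon is sp3: 4 σ bonds, 4 electron-density regions.

sp^3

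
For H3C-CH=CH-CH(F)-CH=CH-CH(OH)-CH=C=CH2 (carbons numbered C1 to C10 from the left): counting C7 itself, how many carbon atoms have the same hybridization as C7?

C7 is sp3 (only σ bonds).
C1: sp3 ✓
C2: sp2
C3: sp2
C4: sp3 ✓
C5: sp2
C6: sp2
C7: sp3 ✓
C8: sp2
C9: sp
C10: sp2
3 carbons are sp3.

3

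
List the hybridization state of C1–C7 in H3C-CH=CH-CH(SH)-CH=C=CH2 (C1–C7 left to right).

C1 is sp3: 4 σ bonds, 4 electron-density regions.
C2 is sp2: 3 σ bonds, plus one π bond, 3 electron-density regions.
C3 has 3 σ bonds, plus one π bond: steric number 3 → sp2.
C4 (4 σ bonds) has steric number 4: sp3.
C5: 3 σ bonds, plus one π bond — 3 electron domains, sp2.
C6 carries 2 σ bonds, plus two π bonds, giving a steric number of 2, so it is sp.
C7 (3 σ bonds, plus one π bond) has steric number 3: sp2.

C1 sp3, C2 sp2, C3 sp2, C4 sp3, C5 sp2, C6 sp, C7 sp2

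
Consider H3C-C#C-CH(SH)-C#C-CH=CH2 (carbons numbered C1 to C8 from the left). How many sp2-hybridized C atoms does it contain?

2

C1: sp3
C2: sp
C3: sp
C4: sp3
C5: sp
C6: sp
C7: sp2 ✓
C8: sp2 ✓
C7, C8 → 2 sp2 carbons.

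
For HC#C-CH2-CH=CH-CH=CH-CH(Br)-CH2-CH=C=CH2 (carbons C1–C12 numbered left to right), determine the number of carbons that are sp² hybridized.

C1: sp
C2: sp
C3: sp3
C4: sp2 ✓
C5: sp2 ✓
C6: sp2 ✓
C7: sp2 ✓
C8: sp3
C9: sp3
C10: sp2 ✓
C11: sp
C12: sp2 ✓
C4, C5, C6, C7, C10, C12 → 6 sp2 carbons.

6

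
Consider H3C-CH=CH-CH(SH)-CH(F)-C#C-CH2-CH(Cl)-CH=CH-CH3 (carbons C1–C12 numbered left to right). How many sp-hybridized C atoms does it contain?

2

C1: sp3
C2: sp2
C3: sp2
C4: sp3
C5: sp3
C6: sp ✓
C7: sp ✓
C8: sp3
C9: sp3
C10: sp2
C11: sp2
C12: sp3
C6, C7 → 2 sp carbons.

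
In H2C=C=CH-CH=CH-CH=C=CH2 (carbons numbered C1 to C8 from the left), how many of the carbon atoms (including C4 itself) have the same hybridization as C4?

C4 is sp2 (one π bond).
C1: sp2 ✓
C2: sp
C3: sp2 ✓
C4: sp2 ✓
C5: sp2 ✓
C6: sp2 ✓
C7: sp
C8: sp2 ✓
6 carbons are sp2.

6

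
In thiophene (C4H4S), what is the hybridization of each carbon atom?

sp2

Each carbon atom (3 σ bonds, plus one π bond) has steric number 3: sp2.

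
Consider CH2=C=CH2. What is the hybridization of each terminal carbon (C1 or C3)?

Each terminal carbon (C1 or C3) is sp2: 3 σ bonds, plus one π bond, 3 electron-density regions.

sp^2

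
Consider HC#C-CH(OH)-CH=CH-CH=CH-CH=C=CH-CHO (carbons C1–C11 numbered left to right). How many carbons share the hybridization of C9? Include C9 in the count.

3

C9 is sp (two π bonds).
C1: sp ✓
C2: sp ✓
C3: sp3
C4: sp2
C5: sp2
C6: sp2
C7: sp2
C8: sp2
C9: sp ✓
C10: sp2
C11: sp2
3 carbons are sp.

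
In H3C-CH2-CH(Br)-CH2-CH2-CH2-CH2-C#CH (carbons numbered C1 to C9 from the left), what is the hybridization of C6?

sp3

C6 — 4 σ bonds. Steric number 4, so sp3.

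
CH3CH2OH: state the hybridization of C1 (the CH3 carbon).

sp³

C1 (the CH3 carbon) — 4 σ bonds. Steric number 4, so sp3.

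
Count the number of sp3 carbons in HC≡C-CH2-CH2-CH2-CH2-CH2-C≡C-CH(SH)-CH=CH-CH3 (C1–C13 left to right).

C1: sp
C2: sp
C3: sp3 ✓
C4: sp3 ✓
C5: sp3 ✓
C6: sp3 ✓
C7: sp3 ✓
C8: sp
C9: sp
C10: sp3 ✓
C11: sp2
C12: sp2
C13: sp3 ✓
C3, C4, C5, C6, C7, C10, C13 → 7 sp3 carbons.

7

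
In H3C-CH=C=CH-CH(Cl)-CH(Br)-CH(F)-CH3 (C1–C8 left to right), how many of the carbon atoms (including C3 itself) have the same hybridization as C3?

1

C3 is sp (two π bonds).
C1: sp3
C2: sp2
C3: sp ✓
C4: sp2
C5: sp3
C6: sp3
C7: sp3
C8: sp3
1 carbon is sp.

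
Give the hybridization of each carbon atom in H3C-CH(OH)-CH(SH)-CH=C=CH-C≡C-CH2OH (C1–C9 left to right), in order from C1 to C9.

C1 sp3, C2 sp3, C3 sp3, C4 sp2, C5 sp, C6 sp2, C7 sp, C8 sp, C9 sp3

C1: 4 σ bonds; 4 regions of electron density → sp3.
C2: 4 σ bonds — 4 electron domains, sp3.
C3 — 4 σ bonds. Steric number 4, so sp3.
C4 — 3 σ bonds, plus one π bond. Steric number 3, so sp2.
C5 carries 2 σ bonds, plus two π bonds, giving a steric number of 2, so it is sp.
C6 is sp2: 3 σ bonds, plus one π bond, 3 electron-density regions.
C7 (2 σ bonds, plus two π bonds) has steric number 2: sp.
C8 (2 σ bonds, plus two π bonds) has steric number 2: sp.
C9: 4 σ bonds — 4 electron domains, sp3.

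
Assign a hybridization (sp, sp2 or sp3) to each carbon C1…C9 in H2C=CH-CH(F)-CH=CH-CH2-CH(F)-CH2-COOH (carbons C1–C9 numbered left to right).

C1 (3 σ bonds, plus one π bond) has steric number 3: sp2.
C2: 3 σ bonds, plus one π bond; 3 regions of electron density → sp2.
C3 is sp3: 4 σ bonds, 4 electron-density regions.
C4 carries 3 σ bonds, plus one π bond, giving a steric number of 3, so it is sp2.
C5 is sp2: 3 σ bonds, plus one π bond, 3 electron-density regions.
C6 has 4 σ bonds: steric number 4 → sp3.
C7 (4 σ bonds) has steric number 4: sp3.
C8 has 4 σ bonds: steric number 4 → sp3.
C9 is sp2: 3 σ bonds, plus one π bond, 3 electron-density regions.

C1 sp2, C2 sp2, C3 sp3, C4 sp2, C5 sp2, C6 sp3, C7 sp3, C8 sp3, C9 sp2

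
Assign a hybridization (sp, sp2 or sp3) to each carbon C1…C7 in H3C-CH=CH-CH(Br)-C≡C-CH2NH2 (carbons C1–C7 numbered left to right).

C1 sp3, C2 sp2, C3 sp2, C4 sp3, C5 sp, C6 sp, C7 sp3

C1 carries 4 σ bonds, giving a steric number of 4, so it is sp3.
C2 has 3 σ bonds, plus one π bond: steric number 3 → sp2.
C3 carries 3 σ bonds, plus one π bond, giving a steric number of 3, so it is sp2.
C4 has 4 σ bonds: steric number 4 → sp3.
C5 (2 σ bonds, plus two π bonds) has steric number 2: sp.
C6 carries 2 σ bonds, plus two π bonds, giving a steric number of 2, so it is sp.
C7: 4 σ bonds — 4 electron domains, sp3.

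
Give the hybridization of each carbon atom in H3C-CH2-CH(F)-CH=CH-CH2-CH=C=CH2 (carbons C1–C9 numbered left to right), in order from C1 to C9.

C1 sp3, C2 sp3, C3 sp3, C4 sp2, C5 sp2, C6 sp3, C7 sp2, C8 sp, C9 sp2

C1: 4 σ bonds; 4 regions of electron density → sp3.
C2 carries 4 σ bonds, giving a steric number of 4, so it is sp3.
C3: 4 σ bonds — 4 electron domains, sp3.
C4 (3 σ bonds, plus one π bond) has steric number 3: sp2.
C5 is sp2: 3 σ bonds, plus one π bond, 3 electron-density regions.
C6: 4 σ bonds; 4 regions of electron density → sp3.
C7 — 3 σ bonds, plus one π bond. Steric number 3, so sp2.
C8 carries 2 σ bonds, plus two π bonds, giving a steric number of 2, so it is sp.
C9 (3 σ bonds, plus one π bond) has steric number 3: sp2.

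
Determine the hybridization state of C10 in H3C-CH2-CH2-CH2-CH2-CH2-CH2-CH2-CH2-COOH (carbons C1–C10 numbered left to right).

C10 — 3 σ bonds, plus one π bond. Steric number 3, so sp2.

sp^2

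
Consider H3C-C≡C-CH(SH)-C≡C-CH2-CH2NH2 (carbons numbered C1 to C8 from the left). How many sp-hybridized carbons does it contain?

4

C1: sp3
C2: sp ✓
C3: sp ✓
C4: sp3
C5: sp ✓
C6: sp ✓
C7: sp3
C8: sp3
C2, C3, C5, C6 → 4 sp carbons.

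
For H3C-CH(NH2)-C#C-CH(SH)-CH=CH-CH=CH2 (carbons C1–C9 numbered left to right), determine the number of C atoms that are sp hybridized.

2

C1: sp3
C2: sp3
C3: sp ✓
C4: sp ✓
C5: sp3
C6: sp2
C7: sp2
C8: sp2
C9: sp2
C3, C4 → 2 sp carbons.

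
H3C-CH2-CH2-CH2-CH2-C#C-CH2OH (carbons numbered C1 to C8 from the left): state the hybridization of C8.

sp3

C8 — 4 σ bonds. Steric number 4, so sp3.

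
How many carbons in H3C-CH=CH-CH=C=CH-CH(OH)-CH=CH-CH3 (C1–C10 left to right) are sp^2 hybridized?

6

C1: sp3
C2: sp2 ✓
C3: sp2 ✓
C4: sp2 ✓
C5: sp
C6: sp2 ✓
C7: sp3
C8: sp2 ✓
C9: sp2 ✓
C10: sp3
C2, C3, C4, C6, C8, C9 → 6 sp2 carbons.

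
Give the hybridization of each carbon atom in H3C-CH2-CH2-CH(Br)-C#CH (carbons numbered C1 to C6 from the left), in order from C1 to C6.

C1 carries 4 σ bonds, giving a steric number of 4, so it is sp3.
C2 — 4 σ bonds. Steric number 4, so sp3.
C3: 4 σ bonds — 4 electron domains, sp3.
C4 has 4 σ bonds: steric number 4 → sp3.
C5 carries 2 σ bonds, plus two π bonds, giving a steric number of 2, so it is sp.
C6 — 2 σ bonds, plus two π bonds. Steric number 2, so sp.

C1 sp3, C2 sp3, C3 sp3, C4 sp3, C5 sp, C6 sp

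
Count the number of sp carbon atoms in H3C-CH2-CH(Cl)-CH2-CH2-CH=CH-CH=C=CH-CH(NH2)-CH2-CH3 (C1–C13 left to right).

1

C1: sp3
C2: sp3
C3: sp3
C4: sp3
C5: sp3
C6: sp2
C7: sp2
C8: sp2
C9: sp ✓
C10: sp2
C11: sp3
C12: sp3
C13: sp3
C9 → 1 sp carbon.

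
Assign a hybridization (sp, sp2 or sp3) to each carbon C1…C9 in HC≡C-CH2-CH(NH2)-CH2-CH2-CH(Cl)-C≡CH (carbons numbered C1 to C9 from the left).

C1 has 2 σ bonds, plus two π bonds: steric number 2 → sp.
C2: 2 σ bonds, plus two π bonds; 2 regions of electron density → sp.
C3 (4 σ bonds) has steric number 4: sp3.
C4: 4 σ bonds — 4 electron domains, sp3.
C5: 4 σ bonds; 4 regions of electron density → sp3.
C6: 4 σ bonds — 4 electron domains, sp3.
C7: 4 σ bonds — 4 electron domains, sp3.
C8 is sp: 2 σ bonds, plus two π bonds, 2 electron-density regions.
C9: 2 σ bonds, plus two π bonds — 2 electron domains, sp.

C1 sp, C2 sp, C3 sp3, C4 sp3, C5 sp3, C6 sp3, C7 sp3, C8 sp, C9 sp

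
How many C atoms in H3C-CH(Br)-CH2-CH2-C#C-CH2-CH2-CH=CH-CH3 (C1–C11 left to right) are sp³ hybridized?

C1: sp3 ✓
C2: sp3 ✓
C3: sp3 ✓
C4: sp3 ✓
C5: sp
C6: sp
C7: sp3 ✓
C8: sp3 ✓
C9: sp2
C10: sp2
C11: sp3 ✓
C1, C2, C3, C4, C7, C8, C11 → 7 sp3 carbons.

7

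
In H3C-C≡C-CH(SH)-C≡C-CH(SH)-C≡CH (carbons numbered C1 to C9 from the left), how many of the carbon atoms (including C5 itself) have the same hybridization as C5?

C5 is sp (two π bonds).
C1: sp3
C2: sp ✓
C3: sp ✓
C4: sp3
C5: sp ✓
C6: sp ✓
C7: sp3
C8: sp ✓
C9: sp ✓
6 carbons are sp.

6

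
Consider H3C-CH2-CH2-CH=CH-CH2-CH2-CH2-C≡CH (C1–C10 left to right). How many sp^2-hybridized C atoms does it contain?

2

C1: sp3
C2: sp3
C3: sp3
C4: sp2 ✓
C5: sp2 ✓
C6: sp3
C7: sp3
C8: sp3
C9: sp
C10: sp
C4, C5 → 2 sp2 carbons.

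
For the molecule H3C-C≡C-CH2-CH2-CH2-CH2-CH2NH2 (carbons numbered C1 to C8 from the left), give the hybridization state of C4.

C4 — 4 σ bonds. Steric number 4, so sp3.

sp³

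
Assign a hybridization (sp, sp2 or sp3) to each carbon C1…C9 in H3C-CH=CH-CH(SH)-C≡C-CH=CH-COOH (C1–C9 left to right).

C1 sp3, C2 sp2, C3 sp2, C4 sp3, C5 sp, C6 sp, C7 sp2, C8 sp2, C9 sp2

C1 — 4 σ bonds. Steric number 4, so sp3.
C2 has 3 σ bonds, plus one π bond: steric number 3 → sp2.
C3 — 3 σ bonds, plus one π bond. Steric number 3, so sp2.
C4 has 4 σ bonds: steric number 4 → sp3.
C5: 2 σ bonds, plus two π bonds — 2 electron domains, sp.
C6 (2 σ bonds, plus two π bonds) has steric number 2: sp.
C7: 3 σ bonds, plus one π bond — 3 electron domains, sp2.
C8 — 3 σ bonds, plus one π bond. Steric number 3, so sp2.
C9 carries 3 σ bonds, plus one π bond, giving a steric number of 3, so it is sp2.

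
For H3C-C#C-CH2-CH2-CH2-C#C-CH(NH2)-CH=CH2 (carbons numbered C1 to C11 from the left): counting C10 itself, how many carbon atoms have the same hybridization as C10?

C10 is sp2 (one π bond).
C1: sp3
C2: sp
C3: sp
C4: sp3
C5: sp3
C6: sp3
C7: sp
C8: sp
C9: sp3
C10: sp2 ✓
C11: sp2 ✓
2 carbons are sp2.

2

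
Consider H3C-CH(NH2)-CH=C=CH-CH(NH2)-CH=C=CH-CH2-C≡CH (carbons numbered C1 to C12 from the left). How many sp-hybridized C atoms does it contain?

C1: sp3
C2: sp3
C3: sp2
C4: sp ✓
C5: sp2
C6: sp3
C7: sp2
C8: sp ✓
C9: sp2
C10: sp3
C11: sp ✓
C12: sp ✓
C4, C8, C11, C12 → 4 sp carbons.

4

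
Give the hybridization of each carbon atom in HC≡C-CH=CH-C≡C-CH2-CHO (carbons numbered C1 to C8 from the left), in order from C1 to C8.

C1 has 2 σ bonds, plus two π bonds: steric number 2 → sp.
C2 — 2 σ bonds, plus two π bonds. Steric number 2, so sp.
C3: 3 σ bonds, plus one π bond — 3 electron domains, sp2.
C4 — 3 σ bonds, plus one π bond. Steric number 3, so sp2.
C5 carries 2 σ bonds, plus two π bonds, giving a steric number of 2, so it is sp.
C6 has 2 σ bonds, plus two π bonds: steric number 2 → sp.
C7 (4 σ bonds) has steric number 4: sp3.
C8: 3 σ bonds, plus one π bond — 3 electron domains, sp2.

C1 sp, C2 sp, C3 sp2, C4 sp2, C5 sp, C6 sp, C7 sp3, C8 sp2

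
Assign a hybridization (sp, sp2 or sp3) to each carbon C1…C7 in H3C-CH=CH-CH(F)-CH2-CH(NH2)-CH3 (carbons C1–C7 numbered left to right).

C1: 4 σ bonds — 4 electron domains, sp3.
C2 carries 3 σ bonds, plus one π bond, giving a steric number of 3, so it is sp2.
C3 has 3 σ bonds, plus one π bond: steric number 3 → sp2.
C4 (4 σ bonds) has steric number 4: sp3.
C5 carries 4 σ bonds, giving a steric number of 4, so it is sp3.
C6: 4 σ bonds — 4 electron domains, sp3.
C7 (4 σ bonds) has steric number 4: sp3.

C1 sp3, C2 sp2, C3 sp2, C4 sp3, C5 sp3, C6 sp3, C7 sp3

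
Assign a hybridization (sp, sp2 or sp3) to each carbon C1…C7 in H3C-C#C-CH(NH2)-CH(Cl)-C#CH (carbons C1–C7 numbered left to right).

C1 sp3, C2 sp, C3 sp, C4 sp3, C5 sp3, C6 sp, C7 sp

C1: 4 σ bonds; 4 regions of electron density → sp3.
C2: 2 σ bonds, plus two π bonds; 2 regions of electron density → sp.
C3 is sp: 2 σ bonds, plus two π bonds, 2 electron-density regions.
C4 is sp3: 4 σ bonds, 4 electron-density regions.
C5 — 4 σ bonds. Steric number 4, so sp3.
C6 carries 2 σ bonds, plus two π bonds, giving a steric number of 2, so it is sp.
C7: 2 σ bonds, plus two π bonds — 2 electron domains, sp.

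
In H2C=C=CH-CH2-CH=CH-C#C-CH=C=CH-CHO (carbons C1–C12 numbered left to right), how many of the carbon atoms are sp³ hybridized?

1

C1: sp2
C2: sp
C3: sp2
C4: sp3 ✓
C5: sp2
C6: sp2
C7: sp
C8: sp
C9: sp2
C10: sp
C11: sp2
C12: sp2
C4 → 1 sp3 carbon.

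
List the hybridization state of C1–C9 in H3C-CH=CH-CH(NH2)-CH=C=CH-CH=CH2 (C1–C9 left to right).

C1 sp3, C2 sp2, C3 sp2, C4 sp3, C5 sp2, C6 sp, C7 sp2, C8 sp2, C9 sp2

C1 — 4 σ bonds. Steric number 4, so sp3.
C2 has 3 σ bonds, plus one π bond: steric number 3 → sp2.
C3 is sp2: 3 σ bonds, plus one π bond, 3 electron-density regions.
C4: 4 σ bonds; 4 regions of electron density → sp3.
C5 carries 3 σ bonds, plus one π bond, giving a steric number of 3, so it is sp2.
C6: 2 σ bonds, plus two π bonds; 2 regions of electron density → sp.
C7 has 3 σ bonds, plus one π bond: steric number 3 → sp2.
C8 has 3 σ bonds, plus one π bond: steric number 3 → sp2.
C9: 3 σ bonds, plus one π bond; 3 regions of electron density → sp2.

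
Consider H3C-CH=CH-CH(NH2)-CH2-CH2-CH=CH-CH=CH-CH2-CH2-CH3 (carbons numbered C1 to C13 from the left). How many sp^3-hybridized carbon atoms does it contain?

7

C1: sp3 ✓
C2: sp2
C3: sp2
C4: sp3 ✓
C5: sp3 ✓
C6: sp3 ✓
C7: sp2
C8: sp2
C9: sp2
C10: sp2
C11: sp3 ✓
C12: sp3 ✓
C13: sp3 ✓
C1, C4, C5, C6, C11, C12, C13 → 7 sp3 carbons.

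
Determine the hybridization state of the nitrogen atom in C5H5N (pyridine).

N has two σ bonds and one lone pair in the ring plane (steric number 3 → sp2); its p orbital contributes one electron to the aromatic π system via the C=N double bond.

sp^2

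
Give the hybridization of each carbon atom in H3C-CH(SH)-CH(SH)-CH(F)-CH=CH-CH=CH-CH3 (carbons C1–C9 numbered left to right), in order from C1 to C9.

C1 — 4 σ bonds. Steric number 4, so sp3.
C2: 4 σ bonds; 4 regions of electron density → sp3.
C3: 4 σ bonds — 4 electron domains, sp3.
C4 (4 σ bonds) has steric number 4: sp3.
C5 has 3 σ bonds, plus one π bond: steric number 3 → sp2.
C6 is sp2: 3 σ bonds, plus one π bond, 3 electron-density regions.
C7 is sp2: 3 σ bonds, plus one π bond, 3 electron-density regions.
C8 carries 3 σ bonds, plus one π bond, giving a steric number of 3, so it is sp2.
C9: 4 σ bonds — 4 electron domains, sp3.

C1 sp3, C2 sp3, C3 sp3, C4 sp3, C5 sp2, C6 sp2, C7 sp2, C8 sp2, C9 sp3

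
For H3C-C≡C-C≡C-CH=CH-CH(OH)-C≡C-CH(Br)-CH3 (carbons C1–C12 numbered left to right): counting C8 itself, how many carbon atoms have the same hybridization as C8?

C8 is sp3 (only σ bonds).
C1: sp3 ✓
C2: sp
C3: sp
C4: sp
C5: sp
C6: sp2
C7: sp2
C8: sp3 ✓
C9: sp
C10: sp
C11: sp3 ✓
C12: sp3 ✓
4 carbons are sp3.

4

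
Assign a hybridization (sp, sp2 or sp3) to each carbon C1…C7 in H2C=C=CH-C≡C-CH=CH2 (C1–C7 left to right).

C1 — 3 σ bonds, plus one π bond. Steric number 3, so sp2.
C2 is sp: 2 σ bonds, plus two π bonds, 2 electron-density regions.
C3 — 3 σ bonds, plus one π bond. Steric number 3, so sp2.
C4 is sp: 2 σ bonds, plus two π bonds, 2 electron-density regions.
C5 carries 2 σ bonds, plus two π bonds, giving a steric number of 2, so it is sp.
C6: 3 σ bonds, plus one π bond — 3 electron domains, sp2.
C7 is sp2: 3 σ bonds, plus one π bond, 3 electron-density regions.

C1 sp2, C2 sp, C3 sp2, C4 sp, C5 sp, C6 sp2, C7 sp2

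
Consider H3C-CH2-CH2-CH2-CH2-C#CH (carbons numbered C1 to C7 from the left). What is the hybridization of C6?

C6 (2 σ bonds, plus two π bonds) has steric number 2: sp.

sp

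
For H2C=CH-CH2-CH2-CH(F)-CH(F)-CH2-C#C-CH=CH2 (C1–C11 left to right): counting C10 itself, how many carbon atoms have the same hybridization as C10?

C10 is sp2 (one π bond).
C1: sp2 ✓
C2: sp2 ✓
C3: sp3
C4: sp3
C5: sp3
C6: sp3
C7: sp3
C8: sp
C9: sp
C10: sp2 ✓
C11: sp2 ✓
4 carbons are sp2.

4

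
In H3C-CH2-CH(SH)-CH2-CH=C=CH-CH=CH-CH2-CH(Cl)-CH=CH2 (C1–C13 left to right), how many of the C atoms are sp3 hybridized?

6

C1: sp3 ✓
C2: sp3 ✓
C3: sp3 ✓
C4: sp3 ✓
C5: sp2
C6: sp
C7: sp2
C8: sp2
C9: sp2
C10: sp3 ✓
C11: sp3 ✓
C12: sp2
C13: sp2
C1, C2, C3, C4, C10, C11 → 6 sp3 carbons.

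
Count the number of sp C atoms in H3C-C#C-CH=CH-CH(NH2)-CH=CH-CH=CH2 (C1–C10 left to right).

2

C1: sp3
C2: sp ✓
C3: sp ✓
C4: sp2
C5: sp2
C6: sp3
C7: sp2
C8: sp2
C9: sp2
C10: sp2
C2, C3 → 2 sp carbons.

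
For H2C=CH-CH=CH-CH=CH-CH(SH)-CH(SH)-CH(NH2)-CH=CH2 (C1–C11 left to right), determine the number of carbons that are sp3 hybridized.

C1: sp2
C2: sp2
C3: sp2
C4: sp2
C5: sp2
C6: sp2
C7: sp3 ✓
C8: sp3 ✓
C9: sp3 ✓
C10: sp2
C11: sp2
C7, C8, C9 → 3 sp3 carbons.

3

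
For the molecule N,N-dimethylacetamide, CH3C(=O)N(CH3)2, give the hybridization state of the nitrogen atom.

Amide resonance: N lone pair conjugated with C=O → sp2.

sp²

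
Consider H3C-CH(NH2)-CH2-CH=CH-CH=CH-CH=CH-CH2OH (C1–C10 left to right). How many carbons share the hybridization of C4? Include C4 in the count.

6

C4 is sp2 (one π bond).
C1: sp3
C2: sp3
C3: sp3
C4: sp2 ✓
C5: sp2 ✓
C6: sp2 ✓
C7: sp2 ✓
C8: sp2 ✓
C9: sp2 ✓
C10: sp3
6 carbons are sp2.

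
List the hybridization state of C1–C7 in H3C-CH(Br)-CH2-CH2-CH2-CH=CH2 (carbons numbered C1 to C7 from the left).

C1 sp3, C2 sp3, C3 sp3, C4 sp3, C5 sp3, C6 sp2, C7 sp2

C1: 4 σ bonds; 4 regions of electron density → sp3.
C2 (4 σ bonds) has steric number 4: sp3.
C3 is sp3: 4 σ bonds, 4 electron-density regions.
C4 (4 σ bonds) has steric number 4: sp3.
C5 carries 4 σ bonds, giving a steric number of 4, so it is sp3.
C6 (3 σ bonds, plus one π bond) has steric number 3: sp2.
C7 is sp2: 3 σ bonds, plus one π bond, 3 electron-density regions.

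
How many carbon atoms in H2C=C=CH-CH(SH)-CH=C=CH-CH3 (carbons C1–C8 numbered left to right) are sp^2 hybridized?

4

C1: sp2 ✓
C2: sp
C3: sp2 ✓
C4: sp3
C5: sp2 ✓
C6: sp
C7: sp2 ✓
C8: sp3
C1, C3, C5, C7 → 4 sp2 carbons.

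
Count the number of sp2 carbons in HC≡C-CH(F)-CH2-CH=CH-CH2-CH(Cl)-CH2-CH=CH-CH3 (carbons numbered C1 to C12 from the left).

4

C1: sp
C2: sp
C3: sp3
C4: sp3
C5: sp2 ✓
C6: sp2 ✓
C7: sp3
C8: sp3
C9: sp3
C10: sp2 ✓
C11: sp2 ✓
C12: sp3
C5, C6, C10, C11 → 4 sp2 carbons.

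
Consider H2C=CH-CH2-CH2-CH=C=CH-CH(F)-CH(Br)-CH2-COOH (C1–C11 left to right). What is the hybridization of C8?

sp3

C8: 4 σ bonds; 4 regions of electron density → sp3.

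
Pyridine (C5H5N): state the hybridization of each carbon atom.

sp²

Each carbon atom — 3 σ bonds, plus one π bond. Steric number 3, so sp2.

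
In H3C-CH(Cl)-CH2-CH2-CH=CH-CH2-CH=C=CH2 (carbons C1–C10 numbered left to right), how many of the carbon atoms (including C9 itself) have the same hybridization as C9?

1

C9 is sp (two π bonds).
C1: sp3
C2: sp3
C3: sp3
C4: sp3
C5: sp2
C6: sp2
C7: sp3
C8: sp2
C9: sp ✓
C10: sp2
1 carbon is sp.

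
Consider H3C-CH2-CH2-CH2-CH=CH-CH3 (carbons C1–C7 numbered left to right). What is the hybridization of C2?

C2 carries 4 σ bonds, giving a steric number of 4, so it is sp3.

sp3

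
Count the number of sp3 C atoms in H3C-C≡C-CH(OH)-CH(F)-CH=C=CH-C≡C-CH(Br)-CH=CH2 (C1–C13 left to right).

4

C1: sp3 ✓
C2: sp
C3: sp
C4: sp3 ✓
C5: sp3 ✓
C6: sp2
C7: sp
C8: sp2
C9: sp
C10: sp
C11: sp3 ✓
C12: sp2
C13: sp2
C1, C4, C5, C11 → 4 sp3 carbons.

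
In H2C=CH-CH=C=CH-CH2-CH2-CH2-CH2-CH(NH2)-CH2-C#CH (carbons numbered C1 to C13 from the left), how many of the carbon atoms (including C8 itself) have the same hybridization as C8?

6

C8 is sp3 (only σ bonds).
C1: sp2
C2: sp2
C3: sp2
C4: sp
C5: sp2
C6: sp3 ✓
C7: sp3 ✓
C8: sp3 ✓
C9: sp3 ✓
C10: sp3 ✓
C11: sp3 ✓
C12: sp
C13: sp
6 carbons are sp3.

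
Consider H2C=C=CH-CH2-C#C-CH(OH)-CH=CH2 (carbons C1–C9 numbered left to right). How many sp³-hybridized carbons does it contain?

2

C1: sp2
C2: sp
C3: sp2
C4: sp3 ✓
C5: sp
C6: sp
C7: sp3 ✓
C8: sp2
C9: sp2
C4, C7 → 2 sp3 carbons.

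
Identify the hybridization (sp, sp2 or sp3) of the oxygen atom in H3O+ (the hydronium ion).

Three σ bonds + one lone pair = steric number 4 → sp3.

sp^3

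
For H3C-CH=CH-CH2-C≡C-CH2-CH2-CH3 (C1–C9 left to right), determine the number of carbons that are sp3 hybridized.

5

C1: sp3 ✓
C2: sp2
C3: sp2
C4: sp3 ✓
C5: sp
C6: sp
C7: sp3 ✓
C8: sp3 ✓
C9: sp3 ✓
C1, C4, C7, C8, C9 → 5 sp3 carbons.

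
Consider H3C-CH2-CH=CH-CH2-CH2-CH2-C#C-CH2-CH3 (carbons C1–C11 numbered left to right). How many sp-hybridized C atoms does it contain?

C1: sp3
C2: sp3
C3: sp2
C4: sp2
C5: sp3
C6: sp3
C7: sp3
C8: sp ✓
C9: sp ✓
C10: sp3
C11: sp3
C8, C9 → 2 sp carbons.

2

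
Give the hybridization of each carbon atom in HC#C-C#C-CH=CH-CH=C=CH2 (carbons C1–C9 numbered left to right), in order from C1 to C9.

C1 sp, C2 sp, C3 sp, C4 sp, C5 sp2, C6 sp2, C7 sp2, C8 sp, C9 sp2

C1 — 2 σ bonds, plus two π bonds. Steric number 2, so sp.
C2 carries 2 σ bonds, plus two π bonds, giving a steric number of 2, so it is sp.
C3 is sp: 2 σ bonds, plus two π bonds, 2 electron-density regions.
C4 has 2 σ bonds, plus two π bonds: steric number 2 → sp.
C5: 3 σ bonds, plus one π bond; 3 regions of electron density → sp2.
C6 is sp2: 3 σ bonds, plus one π bond, 3 electron-density regions.
C7 — 3 σ bonds, plus one π bond. Steric number 3, so sp2.
C8 (2 σ bonds, plus two π bonds) has steric number 2: sp.
C9 has 3 σ bonds, plus one π bond: steric number 3 → sp2.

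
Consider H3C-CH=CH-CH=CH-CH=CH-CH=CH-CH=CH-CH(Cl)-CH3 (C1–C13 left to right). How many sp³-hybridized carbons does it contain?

C1: sp3 ✓
C2: sp2
C3: sp2
C4: sp2
C5: sp2
C6: sp2
C7: sp2
C8: sp2
C9: sp2
C10: sp2
C11: sp2
C12: sp3 ✓
C13: sp3 ✓
C1, C12, C13 → 3 sp3 carbons.

3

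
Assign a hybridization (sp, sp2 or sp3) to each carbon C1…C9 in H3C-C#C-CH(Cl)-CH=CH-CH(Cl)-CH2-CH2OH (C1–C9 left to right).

C1 is sp3: 4 σ bonds, 4 electron-density regions.
C2 has 2 σ bonds, plus two π bonds: steric number 2 → sp.
C3 has 2 σ bonds, plus two π bonds: steric number 2 → sp.
C4 carries 4 σ bonds, giving a steric number of 4, so it is sp3.
C5: 3 σ bonds, plus one π bond; 3 regions of electron density → sp2.
C6: 3 σ bonds, plus one π bond — 3 electron domains, sp2.
C7 — 4 σ bonds. Steric number 4, so sp3.
C8 is sp3: 4 σ bonds, 4 electron-density regions.
C9: 4 σ bonds — 4 electron domains, sp3.

C1 sp3, C2 sp, C3 sp, C4 sp3, C5 sp2, C6 sp2, C7 sp3, C8 sp3, C9 sp3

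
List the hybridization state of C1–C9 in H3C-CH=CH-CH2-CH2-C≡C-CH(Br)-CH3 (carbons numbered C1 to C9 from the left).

C1 sp3, C2 sp2, C3 sp2, C4 sp3, C5 sp3, C6 sp, C7 sp, C8 sp3, C9 sp3

C1 carries 4 σ bonds, giving a steric number of 4, so it is sp3.
C2 — 3 σ bonds, plus one π bond. Steric number 3, so sp2.
C3 — 3 σ bonds, plus one π bond. Steric number 3, so sp2.
C4 has 4 σ bonds: steric number 4 → sp3.
C5 is sp3: 4 σ bonds, 4 electron-density regions.
C6 carries 2 σ bonds, plus two π bonds, giving a steric number of 2, so it is sp.
C7 (2 σ bonds, plus two π bonds) has steric number 2: sp.
C8 is sp3: 4 σ bonds, 4 electron-density regions.
C9: 4 σ bonds — 4 electron domains, sp3.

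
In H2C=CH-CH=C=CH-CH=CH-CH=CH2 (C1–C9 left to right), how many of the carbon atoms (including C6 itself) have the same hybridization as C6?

C6 is sp2 (one π bond).
C1: sp2 ✓
C2: sp2 ✓
C3: sp2 ✓
C4: sp
C5: sp2 ✓
C6: sp2 ✓
C7: sp2 ✓
C8: sp2 ✓
C9: sp2 ✓
8 carbons are sp2.

8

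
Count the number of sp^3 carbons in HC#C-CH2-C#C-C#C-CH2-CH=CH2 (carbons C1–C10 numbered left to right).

C1: sp
C2: sp
C3: sp3 ✓
C4: sp
C5: sp
C6: sp
C7: sp
C8: sp3 ✓
C9: sp2
C10: sp2
C3, C8 → 2 sp3 carbons.

2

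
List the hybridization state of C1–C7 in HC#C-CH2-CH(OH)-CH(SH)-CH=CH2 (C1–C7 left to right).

C1 sp, C2 sp, C3 sp3, C4 sp3, C5 sp3, C6 sp2, C7 sp2

C1 carries 2 σ bonds, plus two π bonds, giving a steric number of 2, so it is sp.
C2: 2 σ bonds, plus two π bonds — 2 electron domains, sp.
C3: 4 σ bonds; 4 regions of electron density → sp3.
C4 carries 4 σ bonds, giving a steric number of 4, so it is sp3.
C5: 4 σ bonds — 4 electron domains, sp3.
C6 (3 σ bonds, plus one π bond) has steric number 3: sp2.
C7 has 3 σ bonds, plus one π bond: steric number 3 → sp2.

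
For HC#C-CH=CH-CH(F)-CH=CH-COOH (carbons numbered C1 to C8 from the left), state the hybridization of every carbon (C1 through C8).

C1 sp, C2 sp, C3 sp2, C4 sp2, C5 sp3, C6 sp2, C7 sp2, C8 sp2

C1 — 2 σ bonds, plus two π bonds. Steric number 2, so sp.
C2 carries 2 σ bonds, plus two π bonds, giving a steric number of 2, so it is sp.
C3: 3 σ bonds, plus one π bond — 3 electron domains, sp2.
C4 has 3 σ bonds, plus one π bond: steric number 3 → sp2.
C5 carries 4 σ bonds, giving a steric number of 4, so it is sp3.
C6 has 3 σ bonds, plus one π bond: steric number 3 → sp2.
C7: 3 σ bonds, plus one π bond; 3 regions of electron density → sp2.
C8: 3 σ bonds, plus one π bond — 3 electron domains, sp2.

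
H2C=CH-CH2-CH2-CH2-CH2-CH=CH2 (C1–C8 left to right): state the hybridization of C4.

sp3

C4 — 4 σ bonds. Steric number 4, so sp3.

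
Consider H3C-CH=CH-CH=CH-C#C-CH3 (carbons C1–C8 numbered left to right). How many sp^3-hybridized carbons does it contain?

C1: sp3 ✓
C2: sp2
C3: sp2
C4: sp2
C5: sp2
C6: sp
C7: sp
C8: sp3 ✓
C1, C8 → 2 sp3 carbons.

2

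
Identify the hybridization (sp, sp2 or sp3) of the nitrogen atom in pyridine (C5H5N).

sp^2

N has two σ bonds and one lone pair in the ring plane (steric number 3 → sp2); its p orbital contributes one electron to the aromatic π system via the C=N double bond.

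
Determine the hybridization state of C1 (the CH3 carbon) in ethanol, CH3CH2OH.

sp^3

C1 (the CH3 carbon) has 4 σ bonds: steric number 4 → sp3.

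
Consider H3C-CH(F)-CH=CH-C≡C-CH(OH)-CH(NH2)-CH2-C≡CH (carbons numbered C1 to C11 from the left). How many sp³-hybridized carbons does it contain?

5

C1: sp3 ✓
C2: sp3 ✓
C3: sp2
C4: sp2
C5: sp
C6: sp
C7: sp3 ✓
C8: sp3 ✓
C9: sp3 ✓
C10: sp
C11: sp
C1, C2, C7, C8, C9 → 5 sp3 carbons.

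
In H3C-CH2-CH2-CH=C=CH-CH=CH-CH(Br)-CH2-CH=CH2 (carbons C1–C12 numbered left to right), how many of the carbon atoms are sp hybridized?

C1: sp3
C2: sp3
C3: sp3
C4: sp2
C5: sp ✓
C6: sp2
C7: sp2
C8: sp2
C9: sp3
C10: sp3
C11: sp2
C12: sp2
C5 → 1 sp carbon.

1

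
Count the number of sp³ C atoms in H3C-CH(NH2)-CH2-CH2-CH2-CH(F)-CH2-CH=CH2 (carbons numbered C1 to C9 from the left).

C1: sp3 ✓
C2: sp3 ✓
C3: sp3 ✓
C4: sp3 ✓
C5: sp3 ✓
C6: sp3 ✓
C7: sp3 ✓
C8: sp2
C9: sp2
C1, C2, C3, C4, C5, C6, C7 → 7 sp3 carbons.

7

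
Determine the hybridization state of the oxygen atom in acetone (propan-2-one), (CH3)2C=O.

One σ bond + two lone pairs = steric number 3 → sp2.

sp²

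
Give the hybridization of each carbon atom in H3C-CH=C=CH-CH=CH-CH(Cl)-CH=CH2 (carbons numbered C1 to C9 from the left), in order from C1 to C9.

C1 has 4 σ bonds: steric number 4 → sp3.
C2 carries 3 σ bonds, plus one π bond, giving a steric number of 3, so it is sp2.
C3 (2 σ bonds, plus two π bonds) has steric number 2: sp.
C4: 3 σ bonds, plus one π bond — 3 electron domains, sp2.
C5 carries 3 σ bonds, plus one π bond, giving a steric number of 3, so it is sp2.
C6 carries 3 σ bonds, plus one π bond, giving a steric number of 3, so it is sp2.
C7 — 4 σ bonds. Steric number 4, so sp3.
C8 has 3 σ bonds, plus one π bond: steric number 3 → sp2.
C9: 3 σ bonds, plus one π bond — 3 electron domains, sp2.

C1 sp3, C2 sp2, C3 sp, C4 sp2, C5 sp2, C6 sp2, C7 sp3, C8 sp2, C9 sp2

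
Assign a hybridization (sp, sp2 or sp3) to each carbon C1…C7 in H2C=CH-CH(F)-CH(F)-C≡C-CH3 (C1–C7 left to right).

C1 sp2, C2 sp2, C3 sp3, C4 sp3, C5 sp, C6 sp, C7 sp3

C1 carries 3 σ bonds, plus one π bond, giving a steric number of 3, so it is sp2.
C2 is sp2: 3 σ bonds, plus one π bond, 3 electron-density regions.
C3: 4 σ bonds — 4 electron domains, sp3.
C4 has 4 σ bonds: steric number 4 → sp3.
C5 carries 2 σ bonds, plus two π bonds, giving a steric number of 2, so it is sp.
C6: 2 σ bonds, plus two π bonds; 2 regions of electron density → sp.
C7 (4 σ bonds) has steric number 4: sp3.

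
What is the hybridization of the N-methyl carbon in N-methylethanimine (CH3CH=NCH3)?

sp^3

The N-methyl carbon has 4 σ bonds: steric number 4 → sp3.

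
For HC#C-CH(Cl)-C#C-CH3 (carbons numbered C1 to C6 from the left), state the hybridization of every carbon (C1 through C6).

C1: 2 σ bonds, plus two π bonds; 2 regions of electron density → sp.
C2 — 2 σ bonds, plus two π bonds. Steric number 2, so sp.
C3 (4 σ bonds) has steric number 4: sp3.
C4: 2 σ bonds, plus two π bonds; 2 regions of electron density → sp.
C5 carries 2 σ bonds, plus two π bonds, giving a steric number of 2, so it is sp.
C6 (4 σ bonds) has steric number 4: sp3.

C1 sp, C2 sp, C3 sp3, C4 sp, C5 sp, C6 sp3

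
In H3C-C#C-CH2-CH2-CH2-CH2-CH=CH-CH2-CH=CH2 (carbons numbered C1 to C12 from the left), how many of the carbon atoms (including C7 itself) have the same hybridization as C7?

6

C7 is sp3 (only σ bonds).
C1: sp3 ✓
C2: sp
C3: sp
C4: sp3 ✓
C5: sp3 ✓
C6: sp3 ✓
C7: sp3 ✓
C8: sp2
C9: sp2
C10: sp3 ✓
C11: sp2
C12: sp2
6 carbons are sp3.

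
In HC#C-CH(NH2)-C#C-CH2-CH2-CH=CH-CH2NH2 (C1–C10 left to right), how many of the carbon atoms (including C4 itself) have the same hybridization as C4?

4

C4 is sp (two π bonds).
C1: sp ✓
C2: sp ✓
C3: sp3
C4: sp ✓
C5: sp ✓
C6: sp3
C7: sp3
C8: sp2
C9: sp2
C10: sp3
4 carbons are sp.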